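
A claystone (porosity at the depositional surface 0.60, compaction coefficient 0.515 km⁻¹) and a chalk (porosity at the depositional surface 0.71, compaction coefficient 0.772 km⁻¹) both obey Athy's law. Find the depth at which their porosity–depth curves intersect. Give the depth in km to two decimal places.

0.66 km

Set phi₀ₐ e^(−cₐd) = phi₀ᵦ e^(−cᵦd) ⇒ ln(phi₀ₐ/phi₀ᵦ) = (cₐ − cᵦ)·d
d = ln(0.6/0.71) / (0.515 − 0.772) = -0.1683 / -0.257 = 0.655 km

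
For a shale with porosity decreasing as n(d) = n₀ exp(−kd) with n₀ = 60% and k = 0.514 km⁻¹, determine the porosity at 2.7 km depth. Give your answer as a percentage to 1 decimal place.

15.0%

n = n₀·exp(−k·d) = 0.6 × exp(−0.514 × 2.7) = 0.6 × exp(−1.388)
  = 0.6 × 0.2496 = 0.1498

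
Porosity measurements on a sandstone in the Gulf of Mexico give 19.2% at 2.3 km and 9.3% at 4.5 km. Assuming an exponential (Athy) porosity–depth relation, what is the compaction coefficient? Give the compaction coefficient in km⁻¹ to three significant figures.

0.329 km⁻¹

Athy: n(Z) = n₀ e^(−βZ) ⇒ n₁/n₂ = e^{β(Z₂−Z₁)} ⇒ β = ln(n₁/n₂)/(Z₂−Z₁)
β = ln(0.192/0.093) / (4.5 − 2.3) = ln(2.065) / 2.2 = 0.7249 / 2.2 = 0.3295 km⁻¹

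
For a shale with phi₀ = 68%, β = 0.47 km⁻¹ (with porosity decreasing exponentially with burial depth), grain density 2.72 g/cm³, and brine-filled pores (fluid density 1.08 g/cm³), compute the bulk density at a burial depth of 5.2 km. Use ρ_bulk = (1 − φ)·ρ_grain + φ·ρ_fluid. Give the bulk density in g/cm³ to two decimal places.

2.62 g/cm³

Porosity at depth: phi = 0.68·exp(−0.47×5.2) = 0.68×0.0868 = 0.0590
Bulk density: ρ_b = (1−phi)ρ_g + phi·ρ_f = 0.9410×2.72 + 0.0590×1.08
       = 2.559 + 0.064 = 2.623 g/cm³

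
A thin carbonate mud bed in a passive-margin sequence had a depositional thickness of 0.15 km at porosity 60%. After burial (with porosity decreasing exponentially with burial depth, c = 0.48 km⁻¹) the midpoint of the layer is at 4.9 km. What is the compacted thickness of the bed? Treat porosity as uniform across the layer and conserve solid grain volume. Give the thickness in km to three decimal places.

Porosity at 4.9 km: n = 0.6·exp(−0.48×4.9) = 0.0571
Solid-volume conservation: h(1−n) = h₀(1−n₀) ⇒ h = h₀·(1−n₀)/(1−n)
h = 0.15 × (1 − 0.6)/(1 − 0.0571) = 0.15 × 0.4242 = 0.0636 km

0.064 km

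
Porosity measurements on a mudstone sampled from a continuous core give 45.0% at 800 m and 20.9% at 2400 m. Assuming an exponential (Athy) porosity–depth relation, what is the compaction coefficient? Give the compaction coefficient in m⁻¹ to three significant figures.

Working in km (1 km = 1000 m; β in km⁻¹ = β in m⁻¹ × 1000):
Athy: phi(z) = phi₀ e^(−βz) ⇒ phi₁/phi₂ = e^{β(z₂−z₁)} ⇒ β = ln(phi₁/phi₂)/(z₂−z₁)
β = ln(0.45/0.209) / (2.4 − 0.8) = ln(2.153) / 1.6 = 0.7669 / 1.6 = 0.4793 km⁻¹

0.000479 m⁻¹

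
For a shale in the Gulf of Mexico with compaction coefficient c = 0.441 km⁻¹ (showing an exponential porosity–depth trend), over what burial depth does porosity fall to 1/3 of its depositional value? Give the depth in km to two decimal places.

2.49 km

n/n₀ = 1/3 ⇒ exp(−c·d) = 1/3 ⇒ d = ln(3) / c
d = 1.0986 / 0.441 = 2.491 km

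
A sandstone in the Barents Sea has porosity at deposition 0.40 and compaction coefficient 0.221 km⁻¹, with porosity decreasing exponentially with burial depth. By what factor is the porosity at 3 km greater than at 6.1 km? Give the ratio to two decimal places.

1.98

n(z₁)/n(z₂) = e^(−k·z₁)/e^(−k·z₂) = e^{k(z₂−z₁)}
= exp(0.221 × 3.1) = exp(0.6851) = 1.9840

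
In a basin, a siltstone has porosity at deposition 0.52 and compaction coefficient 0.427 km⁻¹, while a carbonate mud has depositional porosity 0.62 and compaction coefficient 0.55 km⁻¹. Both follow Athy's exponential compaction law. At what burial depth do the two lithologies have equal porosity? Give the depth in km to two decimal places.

Set phi₀ₐ e^(−kₐz) = phi₀ᵦ e^(−kᵦz) ⇒ ln(phi₀ₐ/phi₀ᵦ) = (kₐ − kᵦ)·z
z = ln(0.52/0.62) / (0.427 − 0.55) = -0.1759 / -0.123 = 1.430 km

1.43 km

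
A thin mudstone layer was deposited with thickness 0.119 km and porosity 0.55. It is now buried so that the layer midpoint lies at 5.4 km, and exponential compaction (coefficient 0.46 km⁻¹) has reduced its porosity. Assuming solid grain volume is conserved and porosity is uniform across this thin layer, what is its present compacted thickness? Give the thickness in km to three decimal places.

Porosity at 5.4 km: phi = 0.55·exp(−0.46×5.4) = 0.0459
Solid-volume conservation: h(1−phi) = h₀(1−phi₀) ⇒ h = h₀·(1−phi₀)/(1−phi)
h = 0.119 × (1 − 0.55)/(1 − 0.0459) = 0.119 × 0.4716 = 0.0561 km

0.056 km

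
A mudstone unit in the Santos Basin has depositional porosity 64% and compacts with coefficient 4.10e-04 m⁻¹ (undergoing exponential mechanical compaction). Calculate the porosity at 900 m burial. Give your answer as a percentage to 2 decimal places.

44.25%

Working in km (1 km = 1000 m; c in km⁻¹ = c in m⁻¹ × 1000):
n = n₀·exp(−c·Z) = 0.64 × exp(−0.41 × 0.9) = 0.64 × exp(−0.369)
  = 0.64 × 0.6914 = 0.4425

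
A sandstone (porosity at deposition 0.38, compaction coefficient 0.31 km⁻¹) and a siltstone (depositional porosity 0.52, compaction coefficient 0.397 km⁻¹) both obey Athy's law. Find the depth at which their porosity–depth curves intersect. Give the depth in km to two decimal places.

3.61 km

Set phi₀ₐ e^(−cₐd) = phi₀ᵦ e^(−cᵦd) ⇒ ln(phi₀ₐ/phi₀ᵦ) = (cₐ − cᵦ)·d
d = ln(0.38/0.52) / (0.31 − 0.397) = -0.3137 / -0.087 = 3.605 km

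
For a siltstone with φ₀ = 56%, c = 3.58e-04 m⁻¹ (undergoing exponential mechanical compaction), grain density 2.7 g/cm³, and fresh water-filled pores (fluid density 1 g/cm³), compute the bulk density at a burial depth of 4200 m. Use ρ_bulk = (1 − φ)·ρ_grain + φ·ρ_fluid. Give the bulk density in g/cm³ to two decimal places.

2.49 g/cm³

Working in km (1 km = 1000 m; c in km⁻¹ = c in m⁻¹ × 1000):
Porosity at depth: φ = 0.56·exp(−0.358×4.2) = 0.56×0.2223 = 0.1245
Bulk density: ρ_b = (1−φ)ρ_g + φ·ρ_f = 0.8755×2.7 + 0.1245×1
       = 2.364 + 0.125 = 2.488 g/cm³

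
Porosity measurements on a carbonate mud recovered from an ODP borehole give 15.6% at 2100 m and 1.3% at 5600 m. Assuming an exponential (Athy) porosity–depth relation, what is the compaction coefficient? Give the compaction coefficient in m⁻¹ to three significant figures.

0.000710 m⁻¹

Working in km (1 km = 1000 m; k in km⁻¹ = k in m⁻¹ × 1000):
Athy: n(z) = n₀ e^(−kz) ⇒ n₁/n₂ = e^{k(z₂−z₁)} ⇒ k = ln(n₁/n₂)/(z₂−z₁)
k = ln(0.156/0.013) / (5.6 − 2.1) = ln(12) / 3.5 = 2.4849 / 3.5 = 0.71 km⁻¹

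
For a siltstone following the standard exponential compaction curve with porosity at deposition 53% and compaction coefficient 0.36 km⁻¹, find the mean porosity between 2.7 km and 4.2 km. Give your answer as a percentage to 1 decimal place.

15.5%

⟨phi⟩ = (1/(Z₂−Z₁)) ∫ phi₀ e^(−βZ) dZ = phi₀·(e^(−β·Z₁) − e^(−β·Z₂)) / (β·(Z₂−Z₁))
e^(−0.36×2.7) = 0.3783; e^(−0.36×4.2) = 0.2205
⟨phi⟩ = 0.53 × (0.3783 − 0.2205) / (0.36 × 1.5) = 0.53 × 0.2923 = 0.1549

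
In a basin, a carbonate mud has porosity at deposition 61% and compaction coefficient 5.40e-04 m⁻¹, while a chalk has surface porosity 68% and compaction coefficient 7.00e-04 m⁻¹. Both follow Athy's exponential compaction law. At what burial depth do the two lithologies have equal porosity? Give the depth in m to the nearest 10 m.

Working in km (1 km = 1000 m; c in km⁻¹ = c in m⁻¹ × 1000):
Set φ₀ₐ e^(−cₐZ) = φ₀ᵦ e^(−cᵦZ) ⇒ ln(φ₀ₐ/φ₀ᵦ) = (cₐ − cᵦ)·Z
Z = ln(0.61/0.68) / (0.54 − 0.7) = -0.1086 / -0.16 = 0.679 km

680 m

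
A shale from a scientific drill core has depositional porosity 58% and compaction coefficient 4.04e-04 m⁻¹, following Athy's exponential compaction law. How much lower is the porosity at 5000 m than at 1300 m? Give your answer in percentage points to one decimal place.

Working in km (1 km = 1000 m; β in km⁻¹ = β in m⁻¹ × 1000):
n(1.3) = 0.58·e^(−0.404×1.3) = 0.3430
n(5) = 0.58·e^(−0.404×5) = 0.0769
Δn = 0.3430 − 0.0769 = 0.2661

26.6 percentage points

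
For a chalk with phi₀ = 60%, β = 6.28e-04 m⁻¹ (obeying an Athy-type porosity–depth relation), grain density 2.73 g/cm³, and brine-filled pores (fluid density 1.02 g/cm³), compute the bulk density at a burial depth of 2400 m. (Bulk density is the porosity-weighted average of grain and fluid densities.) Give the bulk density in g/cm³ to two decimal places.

2.50 g/cm³

Working in km (1 km = 1000 m; β in km⁻¹ = β in m⁻¹ × 1000):
Porosity at depth: phi = 0.6·exp(−0.628×2.4) = 0.6×0.2215 = 0.1329
Bulk density: ρ_b = (1−phi)ρ_g + phi·ρ_f = 0.8671×2.73 + 0.1329×1.02
       = 2.367 + 0.136 = 2.503 g/cm³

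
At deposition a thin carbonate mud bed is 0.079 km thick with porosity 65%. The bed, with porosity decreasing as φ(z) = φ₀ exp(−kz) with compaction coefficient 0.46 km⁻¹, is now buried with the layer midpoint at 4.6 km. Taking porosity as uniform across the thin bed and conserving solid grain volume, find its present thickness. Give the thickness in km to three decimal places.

0.030 km

Porosity at 4.6 km: φ = 0.65·exp(−0.46×4.6) = 0.0783
Solid-volume conservation: h(1−φ) = h₀(1−φ₀) ⇒ h = h₀·(1−φ₀)/(1−φ)
h = 0.079 × (1 − 0.65)/(1 − 0.0783) = 0.079 × 0.3797 = 0.0300 km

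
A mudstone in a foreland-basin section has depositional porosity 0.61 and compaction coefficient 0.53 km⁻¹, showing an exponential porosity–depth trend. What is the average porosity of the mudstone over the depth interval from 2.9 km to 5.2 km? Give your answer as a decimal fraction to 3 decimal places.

0.076

⟨phi⟩ = (1/(Z₂−Z₁)) ∫ phi₀ e^(−kZ) dZ = phi₀·(e^(−k·Z₁) − e^(−k·Z₂)) / (k·(Z₂−Z₁))
e^(−0.53×2.9) = 0.2150; e^(−0.53×5.2) = 0.0635
⟨phi⟩ = 0.61 × (0.2150 − 0.0635) / (0.53 × 2.3) = 0.61 × 0.1243 = 0.0758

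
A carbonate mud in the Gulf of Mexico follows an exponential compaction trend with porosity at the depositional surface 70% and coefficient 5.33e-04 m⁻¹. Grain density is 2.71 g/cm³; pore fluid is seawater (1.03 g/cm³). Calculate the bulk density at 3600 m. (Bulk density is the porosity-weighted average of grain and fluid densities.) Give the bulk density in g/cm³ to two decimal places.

2.54 g/cm³

Working in km (1 km = 1000 m; k in km⁻¹ = k in m⁻¹ × 1000):
Porosity at depth: φ = 0.7·exp(−0.533×3.6) = 0.7×0.1468 = 0.1027
Bulk density: ρ_b = (1−φ)ρ_g + φ·ρ_f = 0.8973×2.71 + 0.1027×1.03
       = 2.432 + 0.106 = 2.537 g/cm³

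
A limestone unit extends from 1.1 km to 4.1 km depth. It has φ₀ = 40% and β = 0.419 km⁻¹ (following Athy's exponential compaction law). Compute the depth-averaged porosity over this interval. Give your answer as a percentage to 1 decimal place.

⟨φ⟩ = (1/(Z₂−Z₁)) ∫ φ₀ e^(−βZ) dZ = φ₀·(e^(−β·Z₁) − e^(−β·Z₂)) / (β·(Z₂−Z₁))
e^(−0.419×1.1) = 0.6307; e^(−0.419×4.1) = 0.1794
⟨φ⟩ = 0.4 × (0.6307 − 0.1794) / (0.419 × 3) = 0.4 × 0.3590 = 0.1436

14.4%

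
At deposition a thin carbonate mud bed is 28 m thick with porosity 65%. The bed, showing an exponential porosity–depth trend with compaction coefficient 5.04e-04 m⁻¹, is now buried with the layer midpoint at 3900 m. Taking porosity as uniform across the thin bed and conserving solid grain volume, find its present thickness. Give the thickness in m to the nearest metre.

Working in km (1 km = 1000 m; β in km⁻¹ = β in m⁻¹ × 1000):
Porosity at 3.9 km: φ = 0.65·exp(−0.504×3.9) = 0.0910
Solid-volume conservation: h(1−φ) = h₀(1−φ₀) ⇒ h = h₀·(1−φ₀)/(1−φ)
h = 0.028 × (1 − 0.65)/(1 − 0.0910) = 0.028 × 0.3851 = 0.0108 km

11 m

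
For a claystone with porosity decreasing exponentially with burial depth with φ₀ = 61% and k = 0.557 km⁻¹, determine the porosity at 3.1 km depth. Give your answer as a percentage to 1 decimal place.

10.9%

φ = φ₀·exp(−k·z) = 0.61 × exp(−0.557 × 3.1) = 0.61 × exp(−1.727)
  = 0.61 × 0.1779 = 0.1085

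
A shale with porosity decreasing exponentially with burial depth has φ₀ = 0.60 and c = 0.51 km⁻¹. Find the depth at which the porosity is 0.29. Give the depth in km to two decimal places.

Invert Athy's law: Z = ln(φ₀/φ) / c
Z = ln(0.6/0.29) / 0.51 = ln(2.069) / 0.51 = 0.7270 / 0.51 = 1.426 km

1.43 km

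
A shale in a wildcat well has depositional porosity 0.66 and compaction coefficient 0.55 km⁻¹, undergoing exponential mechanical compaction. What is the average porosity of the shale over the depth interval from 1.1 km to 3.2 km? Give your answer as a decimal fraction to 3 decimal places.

⟨n⟩ = (1/(d₂−d₁)) ∫ n₀ e^(−cd) dd = n₀·(e^(−c·d₁) − e^(−c·d₂)) / (c·(d₂−d₁))
e^(−0.55×1.1) = 0.5461; e^(−0.55×3.2) = 0.1720
⟨n⟩ = 0.66 × (0.5461 − 0.1720) / (0.55 × 2.1) = 0.66 × 0.3238 = 0.2137

0.214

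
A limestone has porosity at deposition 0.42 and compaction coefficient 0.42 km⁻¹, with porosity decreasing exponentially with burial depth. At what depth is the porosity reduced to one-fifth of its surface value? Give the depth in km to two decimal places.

phi/phi₀ = 1/5 ⇒ exp(−β·Z) = 1/5 ⇒ Z = ln(5) / β
Z = 1.6094 / 0.42 = 3.832 km

3.83 km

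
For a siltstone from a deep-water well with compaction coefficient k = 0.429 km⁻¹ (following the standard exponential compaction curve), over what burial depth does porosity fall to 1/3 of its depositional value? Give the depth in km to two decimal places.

n/n₀ = 1/3 ⇒ exp(−k·d) = 1/3 ⇒ d = ln(3) / k
d = 1.0986 / 0.429 = 2.561 km

2.56 km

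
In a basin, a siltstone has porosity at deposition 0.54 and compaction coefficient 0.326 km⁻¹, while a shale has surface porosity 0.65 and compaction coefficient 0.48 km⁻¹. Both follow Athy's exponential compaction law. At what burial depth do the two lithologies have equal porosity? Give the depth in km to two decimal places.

1.20 km

Set phi₀ₐ e^(−kₐz) = phi₀ᵦ e^(−kᵦz) ⇒ ln(phi₀ₐ/phi₀ᵦ) = (kₐ − kᵦ)·z
z = ln(0.54/0.65) / (0.326 − 0.48) = -0.1854 / -0.154 = 1.204 km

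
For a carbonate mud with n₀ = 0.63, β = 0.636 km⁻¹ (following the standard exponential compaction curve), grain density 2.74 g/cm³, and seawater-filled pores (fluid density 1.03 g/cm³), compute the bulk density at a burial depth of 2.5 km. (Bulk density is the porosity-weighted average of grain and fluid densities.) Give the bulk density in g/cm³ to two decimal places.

2.52 g/cm³

Porosity at depth: n = 0.63·exp(−0.636×2.5) = 0.63×0.2039 = 0.1285
Bulk density: ρ_b = (1−n)ρ_g + n·ρ_f = 0.8715×2.74 + 0.1285×1.03
       = 2.388 + 0.132 = 2.520 g/cm³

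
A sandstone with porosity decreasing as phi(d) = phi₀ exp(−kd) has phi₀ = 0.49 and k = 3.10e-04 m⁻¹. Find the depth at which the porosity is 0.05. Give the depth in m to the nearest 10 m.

7360 m

Working in km (1 km = 1000 m; k in km⁻¹ = k in m⁻¹ × 1000):
Invert Athy's law: d = ln(phi₀/phi) / k
d = ln(0.49/0.05) / 0.31 = ln(9.8) / 0.31 = 2.2824 / 0.31 = 7.363 km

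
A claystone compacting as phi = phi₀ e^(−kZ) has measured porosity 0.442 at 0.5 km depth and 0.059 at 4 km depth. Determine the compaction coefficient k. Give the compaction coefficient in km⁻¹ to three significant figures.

Athy: phi(Z) = phi₀ e^(−kZ) ⇒ phi₁/phi₂ = e^{k(Z₂−Z₁)} ⇒ k = ln(phi₁/phi₂)/(Z₂−Z₁)
k = ln(0.442/0.059) / (4 − 0.5) = ln(7.492) / 3.5 = 2.0138 / 3.5 = 0.5754 km⁻¹

0.575 km⁻¹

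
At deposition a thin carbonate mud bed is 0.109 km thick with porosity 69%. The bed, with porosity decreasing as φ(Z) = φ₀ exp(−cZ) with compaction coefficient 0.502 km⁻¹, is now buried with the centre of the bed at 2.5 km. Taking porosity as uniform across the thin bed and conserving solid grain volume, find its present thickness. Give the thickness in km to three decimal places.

0.042 km

Porosity at 2.5 km: φ = 0.69·exp(−0.502×2.5) = 0.1967
Solid-volume conservation: h(1−φ) = h₀(1−φ₀) ⇒ h = h₀·(1−φ₀)/(1−φ)
h = 0.109 × (1 − 0.69)/(1 − 0.1967) = 0.109 × 0.3859 = 0.0421 km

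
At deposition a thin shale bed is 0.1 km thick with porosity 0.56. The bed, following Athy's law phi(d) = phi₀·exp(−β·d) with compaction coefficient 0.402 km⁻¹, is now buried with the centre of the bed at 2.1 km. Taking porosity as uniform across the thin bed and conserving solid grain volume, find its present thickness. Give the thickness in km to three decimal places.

0.058 km

Porosity at 2.1 km: phi = 0.56·exp(−0.402×2.1) = 0.2407
Solid-volume conservation: h(1−phi) = h₀(1−phi₀) ⇒ h = h₀·(1−phi₀)/(1−phi)
h = 0.1 × (1 − 0.56)/(1 − 0.2407) = 0.1 × 0.5795 = 0.0580 km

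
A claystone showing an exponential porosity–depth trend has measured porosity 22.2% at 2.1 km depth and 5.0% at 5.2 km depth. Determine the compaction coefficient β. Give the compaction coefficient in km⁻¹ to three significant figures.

0.481 km⁻¹

Athy: phi(z) = phi₀ e^(−βz) ⇒ phi₁/phi₂ = e^{β(z₂−z₁)} ⇒ β = ln(phi₁/phi₂)/(z₂−z₁)
β = ln(0.222/0.05) / (5.2 − 2.1) = ln(4.44) / 3.1 = 1.4907 / 3.1 = 0.4809 km⁻¹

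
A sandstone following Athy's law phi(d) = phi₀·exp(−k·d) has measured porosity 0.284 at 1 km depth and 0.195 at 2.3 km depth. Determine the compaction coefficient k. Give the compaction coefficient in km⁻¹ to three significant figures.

0.289 km⁻¹

Athy: phi(d) = phi₀ e^(−kd) ⇒ phi₁/phi₂ = e^{k(d₂−d₁)} ⇒ k = ln(phi₁/phi₂)/(d₂−d₁)
k = ln(0.284/0.195) / (2.3 − 1) = ln(1.456) / 1.3 = 0.3760 / 1.3 = 0.2892 km⁻¹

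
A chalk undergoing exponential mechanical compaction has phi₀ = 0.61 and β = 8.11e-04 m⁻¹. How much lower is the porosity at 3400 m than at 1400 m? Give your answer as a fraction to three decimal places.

0.157

Working in km (1 km = 1000 m; β in km⁻¹ = β in m⁻¹ × 1000):
phi(1.4) = 0.61·e^(−0.811×1.4) = 0.1960
phi(3.4) = 0.61·e^(−0.811×3.4) = 0.0387
Δphi = 0.1960 − 0.0387 = 0.1573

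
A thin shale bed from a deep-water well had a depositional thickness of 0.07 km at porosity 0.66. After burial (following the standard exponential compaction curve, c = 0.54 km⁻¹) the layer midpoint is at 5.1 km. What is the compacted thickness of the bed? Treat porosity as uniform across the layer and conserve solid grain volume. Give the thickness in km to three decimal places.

Porosity at 5.1 km: phi = 0.66·exp(−0.54×5.1) = 0.0420
Solid-volume conservation: h(1−phi) = h₀(1−phi₀) ⇒ h = h₀·(1−phi₀)/(1−phi)
h = 0.07 × (1 − 0.66)/(1 − 0.0420) = 0.07 × 0.3549 = 0.0248 km

0.025 km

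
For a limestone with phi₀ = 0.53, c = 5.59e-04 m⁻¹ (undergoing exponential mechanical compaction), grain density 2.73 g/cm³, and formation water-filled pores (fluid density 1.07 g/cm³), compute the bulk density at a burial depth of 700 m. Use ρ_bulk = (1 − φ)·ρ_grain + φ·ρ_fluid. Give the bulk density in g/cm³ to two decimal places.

2.14 g/cm³

Working in km (1 km = 1000 m; c in km⁻¹ = c in m⁻¹ × 1000):
Porosity at depth: phi = 0.53·exp(−0.559×0.7) = 0.53×0.6762 = 0.3584
Bulk density: ρ_b = (1−phi)ρ_g + phi·ρ_f = 0.6416×2.73 + 0.3584×1.07
       = 1.752 + 0.383 = 2.135 g/cm³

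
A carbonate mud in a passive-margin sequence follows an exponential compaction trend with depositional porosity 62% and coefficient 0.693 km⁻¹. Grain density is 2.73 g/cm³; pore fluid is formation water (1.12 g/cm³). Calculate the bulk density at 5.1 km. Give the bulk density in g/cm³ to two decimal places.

Porosity at depth: phi = 0.62·exp(−0.693×5.1) = 0.62×0.0292 = 0.0181
Bulk density: ρ_b = (1−phi)ρ_g + phi·ρ_f = 0.9819×2.73 + 0.0181×1.12
       = 2.681 + 0.020 = 2.701 g/cm³

2.70 g/cm³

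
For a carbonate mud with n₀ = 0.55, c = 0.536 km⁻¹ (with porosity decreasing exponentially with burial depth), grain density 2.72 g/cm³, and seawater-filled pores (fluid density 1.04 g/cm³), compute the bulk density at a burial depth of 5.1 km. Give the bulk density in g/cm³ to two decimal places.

Porosity at depth: n = 0.55·exp(−0.536×5.1) = 0.55×0.0650 = 0.0357
Bulk density: ρ_b = (1−n)ρ_g + n·ρ_f = 0.9643×2.72 + 0.0357×1.04
       = 2.623 + 0.037 = 2.660 g/cm³

2.66 g/cm³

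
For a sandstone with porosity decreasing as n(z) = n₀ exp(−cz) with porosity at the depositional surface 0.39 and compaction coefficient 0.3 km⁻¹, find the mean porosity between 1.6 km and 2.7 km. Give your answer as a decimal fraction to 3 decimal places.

0.206

⟨n⟩ = (1/(z₂−z₁)) ∫ n₀ e^(−cz) dz = n₀·(e^(−c·z₁) − e^(−c·z₂)) / (c·(z₂−z₁))
e^(−0.3×1.6) = 0.6188; e^(−0.3×2.7) = 0.4449
⟨n⟩ = 0.39 × (0.6188 − 0.4449) / (0.3 × 1.1) = 0.39 × 0.5270 = 0.2055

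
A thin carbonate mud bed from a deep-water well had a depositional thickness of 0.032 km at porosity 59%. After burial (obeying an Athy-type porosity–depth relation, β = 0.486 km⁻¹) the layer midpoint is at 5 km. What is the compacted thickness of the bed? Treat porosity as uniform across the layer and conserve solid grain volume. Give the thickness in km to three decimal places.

0.014 km

Porosity at 5 km: n = 0.59·exp(−0.486×5) = 0.0519
Solid-volume conservation: h(1−n) = h₀(1−n₀) ⇒ h = h₀·(1−n₀)/(1−n)
h = 0.032 × (1 − 0.59)/(1 − 0.0519) = 0.032 × 0.4325 = 0.0138 km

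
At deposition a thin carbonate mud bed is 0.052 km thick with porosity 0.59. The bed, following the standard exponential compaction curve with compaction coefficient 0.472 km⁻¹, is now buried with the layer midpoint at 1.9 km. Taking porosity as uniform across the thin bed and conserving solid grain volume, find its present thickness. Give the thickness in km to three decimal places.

Porosity at 1.9 km: phi = 0.59·exp(−0.472×1.9) = 0.2406
Solid-volume conservation: h(1−phi) = h₀(1−phi₀) ⇒ h = h₀·(1−phi₀)/(1−phi)
h = 0.052 × (1 − 0.59)/(1 − 0.2406) = 0.052 × 0.5399 = 0.0281 km

0.028 km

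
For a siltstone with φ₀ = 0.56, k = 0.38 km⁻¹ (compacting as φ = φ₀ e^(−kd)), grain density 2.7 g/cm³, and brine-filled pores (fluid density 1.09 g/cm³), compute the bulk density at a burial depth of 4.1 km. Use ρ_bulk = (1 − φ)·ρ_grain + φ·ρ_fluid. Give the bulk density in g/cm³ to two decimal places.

2.51 g/cm³

Porosity at depth: φ = 0.56·exp(−0.38×4.1) = 0.56×0.2106 = 0.1179
Bulk density: ρ_b = (1−φ)ρ_g + φ·ρ_f = 0.8821×2.7 + 0.1179×1.09
       = 2.382 + 0.129 = 2.510 g/cm³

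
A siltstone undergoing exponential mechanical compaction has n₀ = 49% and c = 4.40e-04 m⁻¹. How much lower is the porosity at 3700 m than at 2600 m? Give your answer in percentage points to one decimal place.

6.0 percentage points

Working in km (1 km = 1000 m; c in km⁻¹ = c in m⁻¹ × 1000):
n(2.6) = 0.49·e^(−0.44×2.6) = 0.1561
n(3.7) = 0.49·e^(−0.44×3.7) = 0.0962
Δn = 0.1561 − 0.0962 = 0.0599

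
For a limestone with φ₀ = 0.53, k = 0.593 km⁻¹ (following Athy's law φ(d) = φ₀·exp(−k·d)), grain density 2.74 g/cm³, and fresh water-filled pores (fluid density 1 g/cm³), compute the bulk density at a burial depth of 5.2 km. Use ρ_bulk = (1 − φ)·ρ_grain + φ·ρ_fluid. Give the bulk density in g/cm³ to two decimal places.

Porosity at depth: φ = 0.53·exp(−0.593×5.2) = 0.53×0.0458 = 0.0243
Bulk density: ρ_b = (1−φ)ρ_g + φ·ρ_f = 0.9757×2.74 + 0.0243×1
       = 2.673 + 0.024 = 2.698 g/cm³

2.70 g/cm³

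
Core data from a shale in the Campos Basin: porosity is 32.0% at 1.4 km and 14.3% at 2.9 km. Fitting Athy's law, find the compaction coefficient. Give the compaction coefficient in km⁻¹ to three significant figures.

0.537 km⁻¹

Athy: φ(d) = φ₀ e^(−cd) ⇒ φ₁/φ₂ = e^{c(d₂−d₁)} ⇒ c = ln(φ₁/φ₂)/(d₂−d₁)
c = ln(0.32/0.143) / (2.9 − 1.4) = ln(2.238) / 1.5 = 0.8055 / 1.5 = 0.537 km⁻¹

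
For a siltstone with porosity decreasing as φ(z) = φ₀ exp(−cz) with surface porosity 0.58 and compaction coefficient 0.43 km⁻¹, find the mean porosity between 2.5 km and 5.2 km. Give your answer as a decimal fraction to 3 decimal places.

⟨φ⟩ = (1/(z₂−z₁)) ∫ φ₀ e^(−cz) dz = φ₀·(e^(−c·z₁) − e^(−c·z₂)) / (c·(z₂−z₁))
e^(−0.43×2.5) = 0.3413; e^(−0.43×5.2) = 0.1069
⟨φ⟩ = 0.58 × (0.3413 − 0.1069) / (0.43 × 2.7) = 0.58 × 0.2019 = 0.1171

0.117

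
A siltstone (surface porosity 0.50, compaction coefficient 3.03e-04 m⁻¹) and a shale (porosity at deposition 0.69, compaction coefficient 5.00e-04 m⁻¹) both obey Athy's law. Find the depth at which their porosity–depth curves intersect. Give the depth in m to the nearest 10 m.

Working in km (1 km = 1000 m; c in km⁻¹ = c in m⁻¹ × 1000):
Set n₀ₐ e^(−cₐd) = n₀ᵦ e^(−cᵦd) ⇒ ln(n₀ₐ/n₀ᵦ) = (cₐ − cᵦ)·d
d = ln(0.5/0.69) / (0.303 − 0.5) = -0.3221 / -0.197 = 1.635 km

1630 m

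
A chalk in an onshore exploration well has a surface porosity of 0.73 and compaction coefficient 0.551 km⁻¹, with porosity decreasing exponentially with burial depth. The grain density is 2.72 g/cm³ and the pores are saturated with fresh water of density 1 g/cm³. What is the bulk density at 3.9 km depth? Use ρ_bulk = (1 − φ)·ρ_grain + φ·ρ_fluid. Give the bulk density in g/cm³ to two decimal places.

Porosity at depth: n = 0.73·exp(−0.551×3.9) = 0.73×0.1166 = 0.0851
Bulk density: ρ_b = (1−n)ρ_g + n·ρ_f = 0.9149×2.72 + 0.0851×1
       = 2.488 + 0.085 = 2.574 g/cm³

2.57 g/cm³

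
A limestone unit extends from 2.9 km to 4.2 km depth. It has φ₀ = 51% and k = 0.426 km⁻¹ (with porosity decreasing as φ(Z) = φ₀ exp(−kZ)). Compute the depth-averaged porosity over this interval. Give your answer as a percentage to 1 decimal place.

11.4%

⟨φ⟩ = (1/(Z₂−Z₁)) ∫ φ₀ e^(−kZ) dZ = φ₀·(e^(−k·Z₁) − e^(−k·Z₂)) / (k·(Z₂−Z₁))
e^(−0.426×2.9) = 0.2907; e^(−0.426×4.2) = 0.1671
⟨φ⟩ = 0.51 × (0.2907 − 0.1671) / (0.426 × 1.3) = 0.51 × 0.2232 = 0.1138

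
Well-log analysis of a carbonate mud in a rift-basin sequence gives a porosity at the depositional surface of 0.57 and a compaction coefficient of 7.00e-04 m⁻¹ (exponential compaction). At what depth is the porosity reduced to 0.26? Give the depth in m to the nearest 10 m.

Working in km (1 km = 1000 m; k in km⁻¹ = k in m⁻¹ × 1000):
Invert Athy's law: Z = ln(n₀/n) / k
Z = ln(0.57/0.26) / 0.7 = ln(2.192) / 0.7 = 0.7850 / 0.7 = 1.121 km

1120 m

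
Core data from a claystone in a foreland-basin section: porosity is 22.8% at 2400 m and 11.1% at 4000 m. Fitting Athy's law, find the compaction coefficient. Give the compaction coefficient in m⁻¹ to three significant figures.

0.000450 m⁻¹

Working in km (1 km = 1000 m; k in km⁻¹ = k in m⁻¹ × 1000):
Athy: n(z) = n₀ e^(−kz) ⇒ n₁/n₂ = e^{k(z₂−z₁)} ⇒ k = ln(n₁/n₂)/(z₂−z₁)
k = ln(0.228/0.111) / (4 − 2.4) = ln(2.054) / 1.6 = 0.7198 / 1.6 = 0.4499 km⁻¹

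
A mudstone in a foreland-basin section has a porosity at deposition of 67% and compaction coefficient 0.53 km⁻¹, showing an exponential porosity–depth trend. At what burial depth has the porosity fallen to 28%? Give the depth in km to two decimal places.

1.65 km

Invert Athy's law: z = ln(phi₀/phi) / β
z = ln(0.67/0.28) / 0.53 = ln(2.393) / 0.53 = 0.8725 / 0.53 = 1.646 km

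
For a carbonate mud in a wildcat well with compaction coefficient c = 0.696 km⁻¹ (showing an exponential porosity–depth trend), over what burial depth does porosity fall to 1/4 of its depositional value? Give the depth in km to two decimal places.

1.99 km

phi/phi₀ = 1/4 ⇒ exp(−c·Z) = 1/4 ⇒ Z = ln(4) / c
Z = 1.3863 / 0.696 = 1.992 km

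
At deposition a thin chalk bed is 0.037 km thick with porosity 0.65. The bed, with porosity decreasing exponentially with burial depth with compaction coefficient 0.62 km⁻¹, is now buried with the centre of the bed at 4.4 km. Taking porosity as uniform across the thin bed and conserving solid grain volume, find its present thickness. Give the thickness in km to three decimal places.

Porosity at 4.4 km: φ = 0.65·exp(−0.62×4.4) = 0.0425
Solid-volume conservation: h(1−φ) = h₀(1−φ₀) ⇒ h = h₀·(1−φ₀)/(1−φ)
h = 0.037 × (1 − 0.65)/(1 − 0.0425) = 0.037 × 0.3655 = 0.0135 km

0.014 km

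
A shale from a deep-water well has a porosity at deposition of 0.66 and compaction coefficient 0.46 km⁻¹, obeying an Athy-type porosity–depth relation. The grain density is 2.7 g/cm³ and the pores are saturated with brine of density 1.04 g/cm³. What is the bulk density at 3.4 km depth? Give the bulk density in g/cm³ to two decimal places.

2.47 g/cm³

Porosity at depth: n = 0.66·exp(−0.46×3.4) = 0.66×0.2093 = 0.1381
Bulk density: ρ_b = (1−n)ρ_g + n·ρ_f = 0.8619×2.7 + 0.1381×1.04
       = 2.327 + 0.144 = 2.471 g/cm³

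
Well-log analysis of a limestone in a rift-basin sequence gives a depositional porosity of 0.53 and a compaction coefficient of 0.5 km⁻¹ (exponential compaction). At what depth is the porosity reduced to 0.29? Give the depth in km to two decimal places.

1.21 km

Invert Athy's law: z = ln(φ₀/φ) / c
z = ln(0.53/0.29) / 0.5 = ln(1.828) / 0.5 = 0.6030 / 0.5 = 1.206 km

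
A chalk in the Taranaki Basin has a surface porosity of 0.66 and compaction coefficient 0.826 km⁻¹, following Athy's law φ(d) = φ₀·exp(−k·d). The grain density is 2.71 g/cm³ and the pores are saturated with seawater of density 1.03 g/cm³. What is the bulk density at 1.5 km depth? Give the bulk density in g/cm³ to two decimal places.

2.39 g/cm³

Porosity at depth: φ = 0.66·exp(−0.826×1.5) = 0.66×0.2897 = 0.1912
Bulk density: ρ_b = (1−φ)ρ_g + φ·ρ_f = 0.8088×2.71 + 0.1912×1.03
       = 2.192 + 0.197 = 2.389 g/cm³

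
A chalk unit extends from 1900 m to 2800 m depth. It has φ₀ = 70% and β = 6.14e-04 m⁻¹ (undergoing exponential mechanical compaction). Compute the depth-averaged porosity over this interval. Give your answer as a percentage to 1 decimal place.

Working in km (1 km = 1000 m; β in km⁻¹ = β in m⁻¹ × 1000):
⟨φ⟩ = (1/(z₂−z₁)) ∫ φ₀ e^(−βz) dz = φ₀·(e^(−β·z₁) − e^(−β·z₂)) / (β·(z₂−z₁))
e^(−0.614×1.9) = 0.3114; e^(−0.614×2.8) = 0.1792
⟨φ⟩ = 0.7 × (0.3114 − 0.1792) / (0.614 × 0.9) = 0.7 × 0.2393 = 0.1675

16.7%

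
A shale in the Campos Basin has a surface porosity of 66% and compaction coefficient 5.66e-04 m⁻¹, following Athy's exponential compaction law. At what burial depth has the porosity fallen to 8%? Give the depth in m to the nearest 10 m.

Working in km (1 km = 1000 m; β in km⁻¹ = β in m⁻¹ × 1000):
Invert Athy's law: Z = ln(φ₀/φ) / β
Z = ln(0.66/0.08) / 0.566 = ln(8.25) / 0.566 = 2.1102 / 0.566 = 3.728 km

3730 m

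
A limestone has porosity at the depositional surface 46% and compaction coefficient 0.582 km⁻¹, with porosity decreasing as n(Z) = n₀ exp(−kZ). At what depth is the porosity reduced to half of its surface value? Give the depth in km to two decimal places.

n/n₀ = 1/2 ⇒ exp(−k·Z) = 1/2 ⇒ Z = ln(2) / k
Z = 0.6931 / 0.582 = 1.191 km

1.19 km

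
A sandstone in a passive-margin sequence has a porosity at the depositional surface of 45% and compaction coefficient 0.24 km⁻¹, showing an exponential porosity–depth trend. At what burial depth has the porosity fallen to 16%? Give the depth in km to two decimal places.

4.31 km

Invert Athy's law: d = ln(n₀/n) / k
d = ln(0.45/0.16) / 0.24 = ln(2.812) / 0.24 = 1.0341 / 0.24 = 4.309 km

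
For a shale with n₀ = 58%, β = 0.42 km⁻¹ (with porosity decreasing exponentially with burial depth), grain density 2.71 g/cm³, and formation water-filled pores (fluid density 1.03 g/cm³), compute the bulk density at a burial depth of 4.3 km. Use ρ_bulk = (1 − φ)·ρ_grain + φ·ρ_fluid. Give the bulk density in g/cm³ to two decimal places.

2.55 g/cm³

Porosity at depth: n = 0.58·exp(−0.42×4.3) = 0.58×0.1643 = 0.0953
Bulk density: ρ_b = (1−n)ρ_g + n·ρ_f = 0.9047×2.71 + 0.0953×1.03
       = 2.452 + 0.098 = 2.550 g/cm³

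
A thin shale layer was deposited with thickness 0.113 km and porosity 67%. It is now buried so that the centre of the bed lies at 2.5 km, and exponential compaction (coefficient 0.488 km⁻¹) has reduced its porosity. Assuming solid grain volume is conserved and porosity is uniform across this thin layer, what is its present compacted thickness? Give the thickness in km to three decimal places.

Porosity at 2.5 km: n = 0.67·exp(−0.488×2.5) = 0.1978
Solid-volume conservation: h(1−n) = h₀(1−n₀) ⇒ h = h₀·(1−n₀)/(1−n)
h = 0.113 × (1 − 0.67)/(1 − 0.1978) = 0.113 × 0.4114 = 0.0465 km

0.046 km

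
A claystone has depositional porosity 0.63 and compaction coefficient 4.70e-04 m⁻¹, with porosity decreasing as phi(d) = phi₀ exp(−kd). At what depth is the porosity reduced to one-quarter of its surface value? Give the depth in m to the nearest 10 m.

Working in km (1 km = 1000 m; k in km⁻¹ = k in m⁻¹ × 1000):
phi/phi₀ = 1/4 ⇒ exp(−k·d) = 1/4 ⇒ d = ln(4) / k
d = 1.3863 / 0.47 = 2.950 km

2950 m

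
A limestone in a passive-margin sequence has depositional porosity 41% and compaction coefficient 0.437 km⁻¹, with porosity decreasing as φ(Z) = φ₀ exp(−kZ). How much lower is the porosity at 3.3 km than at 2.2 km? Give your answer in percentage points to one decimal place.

φ(2.2) = 0.41·e^(−0.437×2.2) = 0.1568
φ(3.3) = 0.41·e^(−0.437×3.3) = 0.0969
Δφ = 0.1568 − 0.0969 = 0.0598

6.0 percentage points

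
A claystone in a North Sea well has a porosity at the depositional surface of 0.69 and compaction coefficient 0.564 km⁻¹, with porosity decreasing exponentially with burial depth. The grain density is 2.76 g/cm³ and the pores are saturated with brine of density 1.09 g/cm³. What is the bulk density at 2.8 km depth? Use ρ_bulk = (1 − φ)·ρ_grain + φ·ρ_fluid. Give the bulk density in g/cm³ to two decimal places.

2.52 g/cm³

Porosity at depth: φ = 0.69·exp(−0.564×2.8) = 0.69×0.2061 = 0.1422
Bulk density: ρ_b = (1−φ)ρ_g + φ·ρ_f = 0.8578×2.76 + 0.1422×1.09
       = 2.367 + 0.155 = 2.522 g/cm³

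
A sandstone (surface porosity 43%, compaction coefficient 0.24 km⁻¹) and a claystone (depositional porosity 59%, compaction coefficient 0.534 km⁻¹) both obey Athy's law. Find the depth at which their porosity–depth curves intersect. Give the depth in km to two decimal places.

Set n₀ₐ e^(−cₐz) = n₀ᵦ e^(−cᵦz) ⇒ ln(n₀ₐ/n₀ᵦ) = (cₐ − cᵦ)·z
z = ln(0.43/0.59) / (0.24 − 0.534) = -0.3163 / -0.294 = 1.076 km

1.08 km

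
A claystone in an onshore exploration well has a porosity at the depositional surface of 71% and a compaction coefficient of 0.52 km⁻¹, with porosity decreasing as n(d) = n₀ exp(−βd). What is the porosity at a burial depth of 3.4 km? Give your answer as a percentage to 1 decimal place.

n = n₀·exp(−β·d) = 0.71 × exp(−0.52 × 3.4) = 0.71 × exp(−1.768)
  = 0.71 × 0.1707 = 0.1212

12.1%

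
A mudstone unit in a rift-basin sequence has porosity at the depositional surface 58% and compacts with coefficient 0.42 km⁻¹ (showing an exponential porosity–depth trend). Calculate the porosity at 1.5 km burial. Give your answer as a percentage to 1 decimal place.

n = n₀·exp(−k·z) = 0.58 × exp(−0.42 × 1.5) = 0.58 × exp(−0.63)
  = 0.58 × 0.5326 = 0.3089

30.9%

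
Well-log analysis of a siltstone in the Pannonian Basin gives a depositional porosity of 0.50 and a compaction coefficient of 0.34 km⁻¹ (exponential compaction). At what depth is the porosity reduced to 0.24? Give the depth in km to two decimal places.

Invert Athy's law: Z = ln(φ₀/φ) / k
Z = ln(0.5/0.24) / 0.34 = ln(2.083) / 0.34 = 0.7340 / 0.34 = 2.159 km

2.16 km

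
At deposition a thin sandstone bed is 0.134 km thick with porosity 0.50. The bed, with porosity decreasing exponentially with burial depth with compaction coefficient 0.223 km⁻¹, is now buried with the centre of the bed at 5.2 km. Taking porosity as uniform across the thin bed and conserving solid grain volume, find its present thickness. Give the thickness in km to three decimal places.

Porosity at 5.2 km: n = 0.5·exp(−0.223×5.2) = 0.1568
Solid-volume conservation: h(1−n) = h₀(1−n₀) ⇒ h = h₀·(1−n₀)/(1−n)
h = 0.134 × (1 − 0.5)/(1 − 0.1568) = 0.134 × 0.5930 = 0.0795 km

0.079 km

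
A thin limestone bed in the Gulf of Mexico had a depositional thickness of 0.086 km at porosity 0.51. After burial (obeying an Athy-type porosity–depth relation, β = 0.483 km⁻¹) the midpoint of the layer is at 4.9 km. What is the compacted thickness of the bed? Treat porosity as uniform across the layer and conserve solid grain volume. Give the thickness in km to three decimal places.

0.044 km

Porosity at 4.9 km: n = 0.51·exp(−0.483×4.9) = 0.0478
Solid-volume conservation: h(1−n) = h₀(1−n₀) ⇒ h = h₀·(1−n₀)/(1−n)
h = 0.086 × (1 − 0.51)/(1 − 0.0478) = 0.086 × 0.5146 = 0.0443 km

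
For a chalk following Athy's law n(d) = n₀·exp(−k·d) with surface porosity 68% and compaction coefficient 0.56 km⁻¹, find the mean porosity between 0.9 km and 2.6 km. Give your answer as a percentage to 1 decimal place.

⟨n⟩ = (1/(d₂−d₁)) ∫ n₀ e^(−kd) dd = n₀·(e^(−k·d₁) − e^(−k·d₂)) / (k·(d₂−d₁))
e^(−0.56×0.9) = 0.6041; e^(−0.56×2.6) = 0.2332
⟨n⟩ = 0.68 × (0.6041 − 0.2332) / (0.56 × 1.7) = 0.68 × 0.3896 = 0.2650

26.5%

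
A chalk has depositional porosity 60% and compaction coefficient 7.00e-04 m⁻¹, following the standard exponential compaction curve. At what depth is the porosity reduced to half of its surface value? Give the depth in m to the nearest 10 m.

Working in km (1 km = 1000 m; c in km⁻¹ = c in m⁻¹ × 1000):
φ/φ₀ = 1/2 ⇒ exp(−c·d) = 1/2 ⇒ d = ln(2) / c
d = 0.6931 / 0.7 = 0.990 km

990 m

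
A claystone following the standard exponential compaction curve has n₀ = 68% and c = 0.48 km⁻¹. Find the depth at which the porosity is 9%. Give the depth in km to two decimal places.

Invert Athy's law: d = ln(n₀/n) / c
d = ln(0.68/0.09) / 0.48 = ln(7.556) / 0.48 = 2.0223 / 0.48 = 4.213 km

4.21 km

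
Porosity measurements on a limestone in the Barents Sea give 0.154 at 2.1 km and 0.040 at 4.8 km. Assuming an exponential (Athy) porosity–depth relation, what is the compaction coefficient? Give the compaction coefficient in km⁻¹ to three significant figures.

Athy: phi(z) = phi₀ e^(−kz) ⇒ phi₁/phi₂ = e^{k(z₂−z₁)} ⇒ k = ln(phi₁/phi₂)/(z₂−z₁)
k = ln(0.154/0.04) / (4.8 − 2.1) = ln(3.85) / 2.7 = 1.3481 / 2.7 = 0.4993 km⁻¹

0.499 km⁻¹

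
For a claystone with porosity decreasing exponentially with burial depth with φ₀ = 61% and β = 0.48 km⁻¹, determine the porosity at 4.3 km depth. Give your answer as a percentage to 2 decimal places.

φ = φ₀·exp(−β·d) = 0.61 × exp(−0.48 × 4.3) = 0.61 × exp(−2.064)
  = 0.61 × 0.1269 = 0.0774

7.74%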